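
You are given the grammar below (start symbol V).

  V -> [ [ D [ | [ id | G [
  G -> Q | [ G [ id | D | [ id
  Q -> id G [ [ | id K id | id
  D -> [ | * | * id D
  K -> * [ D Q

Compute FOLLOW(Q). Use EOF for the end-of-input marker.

In G -> Q: Q is at the end, add FOLLOW(G) = { [ }.
In K -> * [ D Q: Q is at the end, add FOLLOW(K) = { id }.
Union: FOLLOW(Q) = { [, id }.

{ [, id }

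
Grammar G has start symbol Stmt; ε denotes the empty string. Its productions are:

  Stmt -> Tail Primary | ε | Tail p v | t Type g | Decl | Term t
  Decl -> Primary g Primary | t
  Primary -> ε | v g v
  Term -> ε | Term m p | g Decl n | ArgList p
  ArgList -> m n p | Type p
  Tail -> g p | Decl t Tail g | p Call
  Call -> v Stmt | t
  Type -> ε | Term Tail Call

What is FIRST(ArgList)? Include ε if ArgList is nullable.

{ g, m, p, t, v }

ArgList -> m n p contributes {m}.
From ArgList -> Type p: Type nullable, take FIRST(Type) ∪ {p} = { g, m, p, t, v }.
Union: FIRST(ArgList) = { g, m, p, t, v }.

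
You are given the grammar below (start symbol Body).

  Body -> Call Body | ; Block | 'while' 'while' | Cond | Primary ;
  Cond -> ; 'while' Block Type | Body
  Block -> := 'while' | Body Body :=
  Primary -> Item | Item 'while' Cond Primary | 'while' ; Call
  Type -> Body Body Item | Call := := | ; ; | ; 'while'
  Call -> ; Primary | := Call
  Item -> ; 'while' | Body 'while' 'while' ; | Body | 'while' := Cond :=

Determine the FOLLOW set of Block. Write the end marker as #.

In Body -> ; Block: Block is at the end, add FOLLOW(Body) = { #, 'while', :=, ; }.
In Cond -> ; 'while' Block Type: add FIRST(Type) = { 'while', :=, ; }.
Union: FOLLOW(Block) = { #, 'while', :=, ; }.

{ #, 'while', :=, ; }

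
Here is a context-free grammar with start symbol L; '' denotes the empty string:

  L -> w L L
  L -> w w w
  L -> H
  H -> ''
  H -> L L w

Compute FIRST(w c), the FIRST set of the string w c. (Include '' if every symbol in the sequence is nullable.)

{ w }

w is a terminal; add {w} and stop.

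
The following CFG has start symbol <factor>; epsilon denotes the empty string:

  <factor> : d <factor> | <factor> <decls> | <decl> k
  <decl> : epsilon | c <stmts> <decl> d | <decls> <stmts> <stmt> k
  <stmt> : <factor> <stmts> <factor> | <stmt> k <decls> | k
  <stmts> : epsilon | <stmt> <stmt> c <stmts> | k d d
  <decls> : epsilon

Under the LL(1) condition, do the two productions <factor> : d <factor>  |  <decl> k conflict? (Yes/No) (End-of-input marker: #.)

FIRST(d <factor>) = { d } and FIRST(<decl> k) = { c, d, k }.
Both contain d, so the two alternatives are not disjoint — LL(1) conflict.

Yes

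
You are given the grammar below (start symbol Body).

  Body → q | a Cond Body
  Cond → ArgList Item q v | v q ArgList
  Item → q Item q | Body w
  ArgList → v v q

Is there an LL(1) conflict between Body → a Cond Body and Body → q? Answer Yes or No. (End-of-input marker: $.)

No

FIRST(a Cond Body) = { a } and FIRST(q) = { q }.
The FIRST sets are disjoint and neither alternative is nullable — no conflict.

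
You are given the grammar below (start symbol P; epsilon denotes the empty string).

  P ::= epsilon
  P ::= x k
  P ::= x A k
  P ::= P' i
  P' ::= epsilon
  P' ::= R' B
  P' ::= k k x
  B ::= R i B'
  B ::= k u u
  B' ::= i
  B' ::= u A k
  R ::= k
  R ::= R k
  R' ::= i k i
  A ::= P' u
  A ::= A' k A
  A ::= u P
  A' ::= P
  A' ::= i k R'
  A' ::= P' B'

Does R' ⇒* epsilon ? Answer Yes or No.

Nullable nonterminals: A', P, P'.
No production of R' has an RHS whose symbols are all nullable, so R' is not nullable.

No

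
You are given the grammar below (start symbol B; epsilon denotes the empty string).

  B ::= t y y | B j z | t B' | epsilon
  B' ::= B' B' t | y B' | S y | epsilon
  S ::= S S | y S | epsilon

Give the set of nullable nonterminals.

Directly nullable (have an epsilon-production): B, B', S.

{ B, B', S }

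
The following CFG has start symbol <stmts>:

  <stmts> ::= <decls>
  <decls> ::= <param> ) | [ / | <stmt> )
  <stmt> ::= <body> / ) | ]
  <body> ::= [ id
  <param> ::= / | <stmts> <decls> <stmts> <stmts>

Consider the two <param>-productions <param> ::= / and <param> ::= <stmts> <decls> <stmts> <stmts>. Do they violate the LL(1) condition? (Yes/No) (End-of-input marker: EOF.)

Yes

FIRST(/) = { / } and FIRST(<stmts> <decls> <stmts> <stmts>) = { /, [, ] }.
Both contain /, so the two alternatives are not disjoint — LL(1) conflict.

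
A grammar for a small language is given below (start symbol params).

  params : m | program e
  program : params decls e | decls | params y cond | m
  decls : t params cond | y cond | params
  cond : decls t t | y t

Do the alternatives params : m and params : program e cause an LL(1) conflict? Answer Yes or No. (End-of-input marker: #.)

FIRST(m) = { m } and FIRST(program e) = { m, t, y }.
Both contain m, so the two alternatives are not disjoint — LL(1) conflict.

Yes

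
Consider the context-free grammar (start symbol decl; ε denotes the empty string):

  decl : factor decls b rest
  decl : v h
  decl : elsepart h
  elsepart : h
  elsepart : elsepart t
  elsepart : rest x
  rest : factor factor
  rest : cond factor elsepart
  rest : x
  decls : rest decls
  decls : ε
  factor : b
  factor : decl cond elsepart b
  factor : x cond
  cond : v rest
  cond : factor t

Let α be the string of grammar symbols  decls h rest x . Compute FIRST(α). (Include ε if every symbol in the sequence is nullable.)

{ b, h, v, x }

Add FIRST(decls)\{ε} = { b, h, v, x }; decls is nullable, continue.
h is a terminal; add {h} and stop.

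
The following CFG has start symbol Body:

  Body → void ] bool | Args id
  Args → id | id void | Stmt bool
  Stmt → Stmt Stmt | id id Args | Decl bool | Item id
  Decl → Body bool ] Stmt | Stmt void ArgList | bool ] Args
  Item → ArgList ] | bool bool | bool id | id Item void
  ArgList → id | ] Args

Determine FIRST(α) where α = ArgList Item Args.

{ ], id }

Add FIRST(ArgList) = { ], id }; ArgList is not nullable, stop.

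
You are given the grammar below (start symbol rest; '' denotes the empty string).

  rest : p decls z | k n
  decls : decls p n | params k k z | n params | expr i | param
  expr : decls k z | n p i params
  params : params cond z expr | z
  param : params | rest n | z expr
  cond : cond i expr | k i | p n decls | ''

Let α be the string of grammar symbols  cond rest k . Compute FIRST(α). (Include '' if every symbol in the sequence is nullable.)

{ i, k, p }

Add FIRST(cond)\{''} = { i, k, p }; cond is nullable, continue.
Add FIRST(rest) = { k, p }; rest is not nullable, stop.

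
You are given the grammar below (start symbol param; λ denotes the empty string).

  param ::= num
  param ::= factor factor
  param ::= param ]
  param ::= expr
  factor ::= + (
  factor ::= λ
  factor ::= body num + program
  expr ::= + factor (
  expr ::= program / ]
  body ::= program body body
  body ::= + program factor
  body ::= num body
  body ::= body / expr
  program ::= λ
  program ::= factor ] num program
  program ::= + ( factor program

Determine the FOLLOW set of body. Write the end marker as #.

In factor ::= body num + program: add FIRST(num + program) = { num }.
In body ::= program body body: add FIRST(body) = { +, ], num }.
In body ::= program body body: body is at the end, add FOLLOW(body) = { +, /, ], num }.
In body ::= num body: body is at the end, add FOLLOW(body) = { +, /, ], num }.
In body ::= body / expr: add FIRST(/ expr) = { / }.
Union: FOLLOW(body) = { +, /, ], num }.

{ +, /, ], num }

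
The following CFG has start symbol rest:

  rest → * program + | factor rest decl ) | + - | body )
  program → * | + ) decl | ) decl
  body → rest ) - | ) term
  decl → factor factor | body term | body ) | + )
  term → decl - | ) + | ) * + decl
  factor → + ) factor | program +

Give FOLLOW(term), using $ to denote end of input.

In body → ) term: term is at the end, add FOLLOW(body) = { ), *, + }.
In decl → body term: term is at the end, add FOLLOW(decl) = { ), *, +, - }.
Union: FOLLOW(term) = { ), *, +, - }.

{ ), *, +, - }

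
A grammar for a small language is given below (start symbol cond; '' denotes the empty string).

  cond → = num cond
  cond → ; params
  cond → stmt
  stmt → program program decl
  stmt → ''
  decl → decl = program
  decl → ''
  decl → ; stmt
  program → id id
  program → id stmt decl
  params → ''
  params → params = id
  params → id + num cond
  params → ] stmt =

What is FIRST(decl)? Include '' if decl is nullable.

{ ;, =, '' }

From decl → decl = program: decl nullable, take FIRST(decl) ∪ {=} = { ;, = }.
decl → '' contributes ''.
decl → ; stmt contributes {;}.
Union: FIRST(decl) = { ;, =, '' }.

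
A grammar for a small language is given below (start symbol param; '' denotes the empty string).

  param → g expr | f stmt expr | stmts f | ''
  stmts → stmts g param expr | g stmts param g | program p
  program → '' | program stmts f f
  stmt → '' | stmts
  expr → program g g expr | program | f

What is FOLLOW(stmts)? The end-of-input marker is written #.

{ #, f, g, p }

In param → stmts f: add FIRST(f) = { f }.
In stmts → stmts g param expr: add FIRST(g param expr) = { g }.
In stmts → g stmts param g: add FIRST(param g) = { f, g, p }.
In program → program stmts f f: add FIRST(f f) = { f }.
In stmt → stmts: stmts is at the end, add FOLLOW(stmt) = { #, f, g, p }.
Union: FOLLOW(stmts) = { #, f, g, p }.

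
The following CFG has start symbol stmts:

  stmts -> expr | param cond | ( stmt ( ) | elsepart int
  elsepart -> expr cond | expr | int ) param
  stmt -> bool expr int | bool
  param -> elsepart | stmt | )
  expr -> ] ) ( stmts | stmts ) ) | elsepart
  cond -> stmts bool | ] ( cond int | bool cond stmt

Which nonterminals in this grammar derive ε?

No nonterminal has an empty production or an RHS whose symbols are all nullable.

{ } (none)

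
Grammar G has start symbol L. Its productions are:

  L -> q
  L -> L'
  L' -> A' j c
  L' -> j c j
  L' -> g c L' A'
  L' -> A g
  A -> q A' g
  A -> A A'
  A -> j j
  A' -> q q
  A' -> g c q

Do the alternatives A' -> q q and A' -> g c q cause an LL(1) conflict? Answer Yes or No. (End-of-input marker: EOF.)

No

FIRST(q q) = { q } and FIRST(g c q) = { g }.
The FIRST sets are disjoint and neither alternative is nullable — no conflict.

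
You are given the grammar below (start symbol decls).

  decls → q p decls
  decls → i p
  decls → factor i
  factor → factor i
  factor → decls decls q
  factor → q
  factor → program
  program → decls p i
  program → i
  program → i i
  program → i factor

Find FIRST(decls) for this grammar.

{ i, q }

decls → q p decls contributes {q}.
decls → i p contributes {i}.
From decls → factor i: add FIRST(factor) = { i, q }.
Union: FIRST(decls) = { i, q }.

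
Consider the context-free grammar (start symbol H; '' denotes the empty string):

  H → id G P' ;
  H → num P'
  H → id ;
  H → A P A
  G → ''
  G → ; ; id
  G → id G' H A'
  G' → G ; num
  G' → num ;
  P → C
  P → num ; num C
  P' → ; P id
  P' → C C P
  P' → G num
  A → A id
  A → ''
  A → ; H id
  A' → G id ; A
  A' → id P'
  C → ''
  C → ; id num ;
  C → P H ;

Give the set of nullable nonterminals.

{ A, C, G, H, P, P' }

Directly nullable (have an ''-production): G, A, C.
H → A P A with every symbol nullable, so H is nullable.
P' → C C P with every symbol nullable, so P' is nullable.
P → C with every symbol nullable, so P is nullable.
No other nonterminal has a production whose RHS symbols are all nullable.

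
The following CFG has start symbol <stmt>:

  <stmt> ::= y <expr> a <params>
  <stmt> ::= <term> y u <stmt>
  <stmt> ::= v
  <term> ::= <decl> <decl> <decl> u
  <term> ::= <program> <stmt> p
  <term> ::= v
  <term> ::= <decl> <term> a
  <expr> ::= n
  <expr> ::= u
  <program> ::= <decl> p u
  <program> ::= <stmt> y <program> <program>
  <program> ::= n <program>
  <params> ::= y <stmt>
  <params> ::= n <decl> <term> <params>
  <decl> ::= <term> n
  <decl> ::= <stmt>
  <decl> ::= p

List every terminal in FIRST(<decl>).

{ n, p, v, y }

From <decl> ::= <term> n: add FIRST(<term>) = { n, p, v, y }.
From <decl> ::= <stmt>: add FIRST(<stmt>) = { n, p, v, y }.
<decl> ::= p contributes {p}.
Union: FIRST(<decl>) = { n, p, v, y }.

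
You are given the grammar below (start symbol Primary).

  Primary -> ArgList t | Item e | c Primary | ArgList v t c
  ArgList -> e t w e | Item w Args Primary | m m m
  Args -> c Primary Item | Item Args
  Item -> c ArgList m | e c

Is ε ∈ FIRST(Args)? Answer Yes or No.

No nonterminal in this grammar is nullable.
No production of Args has an RHS whose symbols are all nullable, so Args is not nullable.

No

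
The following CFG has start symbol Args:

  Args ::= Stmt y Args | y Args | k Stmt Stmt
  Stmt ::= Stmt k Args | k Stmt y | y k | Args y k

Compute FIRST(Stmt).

From Stmt ::= Stmt k Args: add FIRST(Stmt) = { k, y }.
Stmt ::= k Stmt y contributes {k}.
Stmt ::= y k contributes {y}.
From Stmt ::= Args y k: add FIRST(Args) = { k, y }.
Union: FIRST(Stmt) = { k, y }.

{ k, y }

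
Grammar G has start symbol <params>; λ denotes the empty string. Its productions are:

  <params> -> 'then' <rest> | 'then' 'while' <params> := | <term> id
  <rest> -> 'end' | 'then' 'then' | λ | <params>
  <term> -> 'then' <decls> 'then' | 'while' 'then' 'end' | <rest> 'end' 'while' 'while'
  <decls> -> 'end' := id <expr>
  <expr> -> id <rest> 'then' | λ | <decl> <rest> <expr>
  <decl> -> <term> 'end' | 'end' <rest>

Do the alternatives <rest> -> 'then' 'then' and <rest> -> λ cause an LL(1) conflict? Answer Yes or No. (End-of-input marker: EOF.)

Yes

FIRST('then' 'then') = { 'then' } and FIRST(λ) = { λ }.
The second alternative is nullable and FOLLOW(<rest>) = { EOF, 'end', 'then', 'while', :=, id } shares 'then' with FIRST of the first — conflict.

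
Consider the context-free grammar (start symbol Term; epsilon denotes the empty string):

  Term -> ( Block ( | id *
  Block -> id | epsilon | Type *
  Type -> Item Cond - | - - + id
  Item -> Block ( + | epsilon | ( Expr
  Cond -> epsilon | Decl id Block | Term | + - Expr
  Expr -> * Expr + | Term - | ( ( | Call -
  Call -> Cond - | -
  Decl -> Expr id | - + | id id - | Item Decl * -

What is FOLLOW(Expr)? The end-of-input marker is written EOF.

In Item -> ( Expr: Expr is at the end, add FOLLOW(Item) = { (, *, +, -, id }.
In Cond -> + - Expr: Expr is at the end, add FOLLOW(Cond) = { - }.
In Expr -> * Expr +: add FIRST(+) = { + }.
In Decl -> Expr id: add FIRST(id) = { id }.
Union: FOLLOW(Expr) = { (, *, +, -, id }.

{ (, *, +, -, id }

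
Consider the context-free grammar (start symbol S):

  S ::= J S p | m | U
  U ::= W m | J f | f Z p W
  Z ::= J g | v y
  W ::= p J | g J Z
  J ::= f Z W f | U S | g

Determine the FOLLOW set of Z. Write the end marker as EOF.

In U ::= f Z p W: add FIRST(p W) = { p }.
In W ::= g J Z: Z is at the end, add FOLLOW(W) = { EOF, f, g, m, p, v }.
In J ::= f Z W f: add FIRST(W f) = { g, p }.
Union: FOLLOW(Z) = { EOF, f, g, m, p, v }.

{ EOF, f, g, m, p, v }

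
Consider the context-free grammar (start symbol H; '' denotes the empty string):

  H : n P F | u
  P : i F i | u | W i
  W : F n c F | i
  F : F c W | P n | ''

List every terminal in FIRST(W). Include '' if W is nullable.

From W : F n c F: F nullable, take FIRST(F) ∪ {n} = { c, i, n, u }.
W : i contributes {i}.
Union: FIRST(W) = { c, i, n, u }.

{ c, i, n, u }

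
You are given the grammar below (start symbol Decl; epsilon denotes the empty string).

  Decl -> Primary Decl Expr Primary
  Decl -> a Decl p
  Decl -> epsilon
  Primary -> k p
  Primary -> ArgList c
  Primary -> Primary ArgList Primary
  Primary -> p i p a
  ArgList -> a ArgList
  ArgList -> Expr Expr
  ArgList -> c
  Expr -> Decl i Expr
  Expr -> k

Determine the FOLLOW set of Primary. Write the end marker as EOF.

{ EOF, a, c, i, k, p }

In Decl -> Primary Decl Expr Primary: add FIRST(Decl Expr Primary) = { a, c, i, k, p }.
In Decl -> Primary Decl Expr Primary: Primary is at the end, add FOLLOW(Decl) = { EOF, a, c, i, k, p }.
In Primary -> Primary ArgList Primary: add FIRST(ArgList Primary) = { a, c, i, k, p }.
In Primary -> Primary ArgList Primary: Primary is at the end, add FOLLOW(Primary) = { EOF, a, c, i, k, p }.
Union: FOLLOW(Primary) = { EOF, a, c, i, k, p }.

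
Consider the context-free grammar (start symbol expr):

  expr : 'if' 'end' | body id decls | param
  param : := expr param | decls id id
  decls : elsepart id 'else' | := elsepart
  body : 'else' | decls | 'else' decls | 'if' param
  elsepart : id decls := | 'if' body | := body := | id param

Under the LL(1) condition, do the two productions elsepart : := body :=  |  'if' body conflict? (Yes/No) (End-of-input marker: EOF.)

No

FIRST(:= body :=) = { := } and FIRST('if' body) = { 'if' }.
The FIRST sets are disjoint and neither alternative is nullable — no conflict.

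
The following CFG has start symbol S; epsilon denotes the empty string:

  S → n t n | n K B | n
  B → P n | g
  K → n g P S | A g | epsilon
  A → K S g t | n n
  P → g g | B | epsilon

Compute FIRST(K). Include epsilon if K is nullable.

{ n, epsilon }

K → n g P S contributes {n}.
From K → A g: add FIRST(A) = { n }.
K → epsilon contributes epsilon.
Union: FIRST(K) = { n, epsilon }.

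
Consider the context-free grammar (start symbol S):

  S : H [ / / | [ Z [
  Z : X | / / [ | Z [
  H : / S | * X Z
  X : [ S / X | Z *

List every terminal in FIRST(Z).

From Z : X: add FIRST(X) = { /, [ }.
Z : / / [ contributes {/}.
From Z : Z [: add FIRST(Z) = { /, [ }.
Union: FIRST(Z) = { /, [ }.

{ /, [ }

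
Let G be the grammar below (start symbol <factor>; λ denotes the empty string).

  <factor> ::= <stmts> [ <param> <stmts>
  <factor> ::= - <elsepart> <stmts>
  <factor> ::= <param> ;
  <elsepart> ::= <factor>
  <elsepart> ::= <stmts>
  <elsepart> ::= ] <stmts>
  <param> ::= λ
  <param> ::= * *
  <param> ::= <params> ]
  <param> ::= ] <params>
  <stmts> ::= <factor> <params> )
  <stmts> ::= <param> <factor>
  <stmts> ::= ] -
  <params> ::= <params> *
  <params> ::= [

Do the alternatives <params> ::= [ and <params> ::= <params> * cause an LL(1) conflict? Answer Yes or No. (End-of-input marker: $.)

FIRST([) = { [ } and FIRST(<params> *) = { [ }.
Both contain [, so the two alternatives are not disjoint — LL(1) conflict.

Yes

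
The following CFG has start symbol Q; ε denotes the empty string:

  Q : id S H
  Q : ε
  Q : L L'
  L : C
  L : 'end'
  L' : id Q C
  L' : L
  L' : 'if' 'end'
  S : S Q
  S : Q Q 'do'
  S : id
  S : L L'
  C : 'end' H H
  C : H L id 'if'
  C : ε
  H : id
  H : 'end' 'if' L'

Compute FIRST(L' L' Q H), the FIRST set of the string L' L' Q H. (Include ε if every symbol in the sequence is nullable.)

Add FIRST(L')\{ε} = { 'end', 'if', id }; L' is nullable, continue.
Add FIRST(L')\{ε} = { 'end', 'if', id }; L' is nullable, continue.
Add FIRST(Q)\{ε} = { 'end', 'if', id }; Q is nullable, continue.
Add FIRST(H) = { 'end', id }; H is not nullable, stop.

{ 'end', 'if', id }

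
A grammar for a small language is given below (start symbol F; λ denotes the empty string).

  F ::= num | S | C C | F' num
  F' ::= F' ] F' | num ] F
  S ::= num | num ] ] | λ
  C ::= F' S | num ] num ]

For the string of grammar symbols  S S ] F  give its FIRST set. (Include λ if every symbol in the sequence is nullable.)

Add FIRST(S)\{λ} = { num }; S is nullable, continue.
Add FIRST(S)\{λ} = { num }; S is nullable, continue.
] is a terminal; add {]} and stop.

{ ], num }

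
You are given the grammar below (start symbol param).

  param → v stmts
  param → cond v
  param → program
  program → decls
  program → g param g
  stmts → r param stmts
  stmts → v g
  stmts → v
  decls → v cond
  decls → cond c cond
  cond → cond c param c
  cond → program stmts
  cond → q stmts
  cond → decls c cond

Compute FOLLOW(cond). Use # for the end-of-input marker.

In param → cond v: add FIRST(v) = { v }.
In decls → v cond: cond is at the end, add FOLLOW(decls) = { #, c, g, r, v }.
In decls → cond c cond: add FIRST(c cond) = { c }.
In decls → cond c cond: cond is at the end, add FOLLOW(decls) = { #, c, g, r, v }.
In cond → cond c param c: add FIRST(c param c) = { c }.
In cond → decls c cond: cond is at the end, add FOLLOW(cond) = { #, c, g, r, v }.
Union: FOLLOW(cond) = { #, c, g, r, v }.

{ #, c, g, r, v }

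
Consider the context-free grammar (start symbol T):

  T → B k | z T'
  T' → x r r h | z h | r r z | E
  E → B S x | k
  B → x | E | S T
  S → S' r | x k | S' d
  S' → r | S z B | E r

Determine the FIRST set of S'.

{ k, r, x }

S' → r contributes {r}.
From S' → S z B: add FIRST(S) = { k, r, x }.
From S' → E r: add FIRST(E) = { k, r, x }.
Union: FIRST(S') = { k, r, x }.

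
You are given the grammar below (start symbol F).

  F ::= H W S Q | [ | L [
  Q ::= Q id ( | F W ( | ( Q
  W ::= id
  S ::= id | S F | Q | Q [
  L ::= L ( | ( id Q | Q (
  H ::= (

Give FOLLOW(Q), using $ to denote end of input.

In F ::= H W S Q: Q is at the end, add FOLLOW(F) = { $, (, [, id }.
In Q ::= Q id (: add FIRST(id () = { id }.
In Q ::= ( Q: Q is at the end, add FOLLOW(Q) = { $, (, [, id }.
In S ::= Q: Q is at the end, add FOLLOW(S) = { (, [ }.
In S ::= Q [: add FIRST([) = { [ }.
In L ::= ( id Q: Q is at the end, add FOLLOW(L) = { (, [ }.
In L ::= Q (: add FIRST(() = { ( }.
Union: FOLLOW(Q) = { $, (, [, id }.

{ $, (, [, id }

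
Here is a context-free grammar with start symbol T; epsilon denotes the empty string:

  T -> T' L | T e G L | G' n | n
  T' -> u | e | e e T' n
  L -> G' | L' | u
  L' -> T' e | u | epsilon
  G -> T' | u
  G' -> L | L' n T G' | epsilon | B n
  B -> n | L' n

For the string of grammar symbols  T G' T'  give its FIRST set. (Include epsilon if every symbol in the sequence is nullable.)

{ e, n, u }

Add FIRST(T) = { e, n, u }; T is not nullable, stop.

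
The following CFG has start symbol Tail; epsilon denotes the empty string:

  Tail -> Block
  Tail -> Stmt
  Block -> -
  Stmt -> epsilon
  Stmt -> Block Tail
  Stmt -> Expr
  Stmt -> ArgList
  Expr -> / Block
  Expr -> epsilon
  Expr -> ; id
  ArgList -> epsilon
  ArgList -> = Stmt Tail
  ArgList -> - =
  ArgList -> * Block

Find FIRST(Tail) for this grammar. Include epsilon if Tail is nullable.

From Tail -> Block: add FIRST(Block) = { - }.
From Tail -> Stmt: add FIRST(Stmt) = { *, -, /, ;, =, epsilon } (including epsilon since Stmt is nullable).
Union: FIRST(Tail) = { *, -, /, ;, =, epsilon }.

{ *, -, /, ;, =, epsilon }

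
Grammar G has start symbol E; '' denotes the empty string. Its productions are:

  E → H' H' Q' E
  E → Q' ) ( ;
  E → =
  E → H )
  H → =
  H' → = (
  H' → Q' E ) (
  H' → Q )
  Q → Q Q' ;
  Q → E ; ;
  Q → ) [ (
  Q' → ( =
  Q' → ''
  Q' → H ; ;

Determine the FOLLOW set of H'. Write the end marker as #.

{ (, ), = }

In E → H' H' Q' E: add FIRST(H' Q' E) = { (, ), = }.
In E → H' H' Q' E: add FIRST(Q' E) = { (, ), = }.
Union: FOLLOW(H') = { (, ), = }.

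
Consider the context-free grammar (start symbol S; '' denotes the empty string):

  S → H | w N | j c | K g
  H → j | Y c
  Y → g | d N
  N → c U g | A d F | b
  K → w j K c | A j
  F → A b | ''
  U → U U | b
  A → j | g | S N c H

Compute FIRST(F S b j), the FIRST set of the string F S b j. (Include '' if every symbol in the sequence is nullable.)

{ d, g, j, w }

Add FIRST(F)\{''} = { d, g, j, w }; F is nullable, continue.
Add FIRST(S) = { d, g, j, w }; S is not nullable, stop.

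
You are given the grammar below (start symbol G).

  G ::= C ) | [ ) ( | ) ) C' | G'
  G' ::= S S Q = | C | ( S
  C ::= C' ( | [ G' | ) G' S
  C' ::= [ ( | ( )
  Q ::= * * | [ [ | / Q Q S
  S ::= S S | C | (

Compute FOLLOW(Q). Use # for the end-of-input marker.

{ (, ), *, /, =, [ }

In G' ::= S S Q =: add FIRST(=) = { = }.
In Q ::= / Q Q S: add FIRST(Q S) = { *, /, [ }.
In Q ::= / Q Q S: add FIRST(S) = { (, ), [ }.
Union: FOLLOW(Q) = { (, ), *, /, =, [ }.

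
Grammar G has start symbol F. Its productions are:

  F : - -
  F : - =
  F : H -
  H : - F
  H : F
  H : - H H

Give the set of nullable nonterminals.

No nonterminal has an empty production or an RHS whose symbols are all nullable.

{ } (none)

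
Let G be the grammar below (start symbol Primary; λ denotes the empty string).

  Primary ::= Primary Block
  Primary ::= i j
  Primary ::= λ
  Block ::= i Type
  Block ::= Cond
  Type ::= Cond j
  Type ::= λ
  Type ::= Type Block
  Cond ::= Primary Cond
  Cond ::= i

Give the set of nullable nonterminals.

Directly nullable (have an λ-production): Primary, Type.
No other nonterminal has a production whose RHS symbols are all nullable.

{ Primary, Type }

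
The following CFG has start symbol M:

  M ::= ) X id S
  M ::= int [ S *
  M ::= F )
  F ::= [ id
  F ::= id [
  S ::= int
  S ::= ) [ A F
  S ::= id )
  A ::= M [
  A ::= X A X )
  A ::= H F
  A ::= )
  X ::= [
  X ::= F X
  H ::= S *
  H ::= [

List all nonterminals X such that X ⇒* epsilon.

{ } (none)

No nonterminal has an empty production or an RHS whose symbols are all nullable.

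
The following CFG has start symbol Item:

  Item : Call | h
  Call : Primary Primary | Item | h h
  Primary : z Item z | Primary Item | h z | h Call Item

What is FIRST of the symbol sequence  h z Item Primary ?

h is a terminal; add {h} and stop.

{ h }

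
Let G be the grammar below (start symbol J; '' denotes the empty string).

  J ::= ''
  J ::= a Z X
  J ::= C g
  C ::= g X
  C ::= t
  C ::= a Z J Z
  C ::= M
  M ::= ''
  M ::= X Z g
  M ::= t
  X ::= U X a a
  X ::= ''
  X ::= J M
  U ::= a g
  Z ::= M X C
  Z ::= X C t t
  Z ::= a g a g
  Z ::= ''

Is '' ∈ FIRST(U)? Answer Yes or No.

No

Nullable nonterminals: C, J, M, X, Z.
No production of U has an RHS whose symbols are all nullable, so U is not nullable.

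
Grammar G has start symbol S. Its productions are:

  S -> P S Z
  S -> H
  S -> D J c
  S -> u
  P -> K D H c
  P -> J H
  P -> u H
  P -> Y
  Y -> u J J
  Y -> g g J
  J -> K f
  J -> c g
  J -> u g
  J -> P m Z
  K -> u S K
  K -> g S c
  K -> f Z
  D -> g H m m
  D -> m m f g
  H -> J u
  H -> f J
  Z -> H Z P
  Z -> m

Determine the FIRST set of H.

From H -> J u: add FIRST(J) = { c, f, g, u }.
H -> f J contributes {f}.
Union: FIRST(H) = { c, f, g, u }.

{ c, f, g, u }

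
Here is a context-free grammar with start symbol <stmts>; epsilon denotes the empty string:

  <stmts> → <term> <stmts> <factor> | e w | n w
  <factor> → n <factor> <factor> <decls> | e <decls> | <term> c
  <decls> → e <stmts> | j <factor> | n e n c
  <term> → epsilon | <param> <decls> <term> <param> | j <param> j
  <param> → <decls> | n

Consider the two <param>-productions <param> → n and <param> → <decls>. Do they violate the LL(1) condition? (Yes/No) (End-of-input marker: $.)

Yes

FIRST(n) = { n } and FIRST(<decls>) = { e, j, n }.
Both contain n, so the two alternatives are not disjoint — LL(1) conflict.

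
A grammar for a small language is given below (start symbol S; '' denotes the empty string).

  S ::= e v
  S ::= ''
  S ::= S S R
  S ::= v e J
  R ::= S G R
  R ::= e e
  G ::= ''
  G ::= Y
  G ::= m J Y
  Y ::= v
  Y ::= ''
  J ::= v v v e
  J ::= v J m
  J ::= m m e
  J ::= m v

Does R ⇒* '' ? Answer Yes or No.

Nullable nonterminals: G, S, Y.
No production of R has an RHS whose symbols are all nullable, so R is not nullable.

No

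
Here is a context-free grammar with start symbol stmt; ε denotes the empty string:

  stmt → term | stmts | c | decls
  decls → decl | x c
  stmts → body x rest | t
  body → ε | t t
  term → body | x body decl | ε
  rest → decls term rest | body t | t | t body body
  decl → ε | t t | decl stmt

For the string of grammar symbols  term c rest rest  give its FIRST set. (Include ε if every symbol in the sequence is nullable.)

{ c, t, x }

Add FIRST(term)\{ε} = { t, x }; term is nullable, continue.
c is a terminal; add {c} and stop.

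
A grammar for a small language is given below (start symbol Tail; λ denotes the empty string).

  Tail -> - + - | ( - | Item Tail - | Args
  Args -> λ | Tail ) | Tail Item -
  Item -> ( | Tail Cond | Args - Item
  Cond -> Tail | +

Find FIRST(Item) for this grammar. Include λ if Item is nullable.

{ (, ), +, -, λ }

Item -> ( contributes {(}.
From Item -> Tail Cond: Tail, Cond nullable, take FIRST(Tail) ∪ FIRST(Cond) = { (, ), +, - }; also λ since the whole RHS is nullable.
From Item -> Args - Item: Args nullable, take FIRST(Args) ∪ {-} = { (, ), +, - }.
Union: FIRST(Item) = { (, ), +, -, λ }.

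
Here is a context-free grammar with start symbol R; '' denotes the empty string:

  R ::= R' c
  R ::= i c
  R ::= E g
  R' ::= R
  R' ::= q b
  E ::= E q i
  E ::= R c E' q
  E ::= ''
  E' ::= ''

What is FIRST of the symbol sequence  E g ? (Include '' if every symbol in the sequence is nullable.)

{ g, i, q }

Add FIRST(E)\{''} = { g, i, q }; E is nullable, continue.
g is a terminal; add {g} and stop.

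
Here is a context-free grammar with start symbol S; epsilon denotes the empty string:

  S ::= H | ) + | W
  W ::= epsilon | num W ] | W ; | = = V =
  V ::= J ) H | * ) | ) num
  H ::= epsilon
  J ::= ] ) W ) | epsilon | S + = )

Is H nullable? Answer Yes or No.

H has an epsilon-production, so H ⇒ epsilon.

Yes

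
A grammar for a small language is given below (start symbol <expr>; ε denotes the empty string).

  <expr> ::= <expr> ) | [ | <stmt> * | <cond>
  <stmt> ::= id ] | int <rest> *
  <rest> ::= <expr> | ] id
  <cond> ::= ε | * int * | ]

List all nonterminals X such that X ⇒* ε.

{ <cond>, <expr>, <rest> }

Directly nullable (have an ε-production): <cond>.
<expr> ::= <cond> with every symbol nullable, so <expr> is nullable.
<rest> ::= <expr> with every symbol nullable, so <rest> is nullable.
No other nonterminal has a production whose RHS symbols are all nullable.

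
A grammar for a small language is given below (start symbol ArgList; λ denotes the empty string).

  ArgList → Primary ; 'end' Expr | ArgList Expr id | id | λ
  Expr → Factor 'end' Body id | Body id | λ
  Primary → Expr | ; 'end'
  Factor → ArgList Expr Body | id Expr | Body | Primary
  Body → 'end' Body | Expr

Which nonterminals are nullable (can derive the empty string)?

Directly nullable (have an λ-production): ArgList, Expr.
Primary → Expr with every symbol nullable, so Primary is nullable.
Factor → ArgList Expr Body with every symbol nullable, so Factor is nullable.
Body → Expr with every symbol nullable, so Body is nullable.

{ ArgList, Body, Expr, Factor, Primary }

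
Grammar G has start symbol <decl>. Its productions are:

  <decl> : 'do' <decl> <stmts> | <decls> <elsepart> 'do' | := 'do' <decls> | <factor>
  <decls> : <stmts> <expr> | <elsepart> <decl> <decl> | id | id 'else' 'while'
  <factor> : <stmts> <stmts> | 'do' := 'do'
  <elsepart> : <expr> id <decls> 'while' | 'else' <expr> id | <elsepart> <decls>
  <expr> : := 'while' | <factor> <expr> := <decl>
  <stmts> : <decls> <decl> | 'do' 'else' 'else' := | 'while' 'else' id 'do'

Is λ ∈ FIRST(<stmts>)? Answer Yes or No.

No nonterminal in this grammar is nullable.
No production of <stmts> has an RHS whose symbols are all nullable, so <stmts> is not nullable.

No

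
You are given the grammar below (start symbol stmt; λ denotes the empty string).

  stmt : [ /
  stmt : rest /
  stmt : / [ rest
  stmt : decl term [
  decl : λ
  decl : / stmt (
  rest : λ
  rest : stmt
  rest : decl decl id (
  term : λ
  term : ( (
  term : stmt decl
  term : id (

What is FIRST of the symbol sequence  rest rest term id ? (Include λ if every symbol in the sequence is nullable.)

Add FIRST(rest)\{λ} = { (, /, [, id }; rest is nullable, continue.
Add FIRST(rest)\{λ} = { (, /, [, id }; rest is nullable, continue.
Add FIRST(term)\{λ} = { (, /, [, id }; term is nullable, continue.
id is a terminal; add {id} and stop.

{ (, /, [, id }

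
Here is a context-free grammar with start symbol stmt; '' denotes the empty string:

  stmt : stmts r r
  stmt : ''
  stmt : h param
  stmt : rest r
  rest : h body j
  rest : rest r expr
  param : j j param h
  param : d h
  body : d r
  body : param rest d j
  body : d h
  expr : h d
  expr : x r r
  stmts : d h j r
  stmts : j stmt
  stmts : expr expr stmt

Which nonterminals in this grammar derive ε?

Directly nullable (have an ''-production): stmt.
No other nonterminal has a production whose RHS symbols are all nullable.

{ stmt }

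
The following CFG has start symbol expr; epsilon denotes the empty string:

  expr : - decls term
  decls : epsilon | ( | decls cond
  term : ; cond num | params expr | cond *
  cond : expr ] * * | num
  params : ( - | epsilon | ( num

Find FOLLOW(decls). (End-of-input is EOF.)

{ (, -, ;, num }

In expr : - decls term: add FIRST(term) = { (, -, ;, num }.
In decls : decls cond: add FIRST(cond) = { -, num }.
Union: FOLLOW(decls) = { (, -, ;, num }.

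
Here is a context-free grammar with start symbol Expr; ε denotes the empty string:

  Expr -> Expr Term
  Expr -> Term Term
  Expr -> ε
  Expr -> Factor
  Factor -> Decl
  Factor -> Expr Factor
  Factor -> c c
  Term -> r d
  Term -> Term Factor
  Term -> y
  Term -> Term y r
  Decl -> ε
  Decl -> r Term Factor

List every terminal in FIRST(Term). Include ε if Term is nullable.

{ r, y }

Term -> r d contributes {r}.
From Term -> Term Factor: add FIRST(Term) = { r, y }.
Term -> y contributes {y}.
From Term -> Term y r: add FIRST(Term) = { r, y }.
Union: FIRST(Term) = { r, y }.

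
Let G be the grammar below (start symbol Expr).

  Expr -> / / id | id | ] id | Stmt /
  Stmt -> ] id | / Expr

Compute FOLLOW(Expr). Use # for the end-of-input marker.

{ #, / }

Expr is the start symbol, so # ∈ FOLLOW(Expr).
In Stmt -> / Expr: Expr is at the end, add FOLLOW(Stmt) = { / }.
Union: FOLLOW(Expr) = { #, / }.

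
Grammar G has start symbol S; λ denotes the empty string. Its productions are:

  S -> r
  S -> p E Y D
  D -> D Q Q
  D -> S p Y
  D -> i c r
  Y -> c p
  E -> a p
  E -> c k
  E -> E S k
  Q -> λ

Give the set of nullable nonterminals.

{ Q }

Directly nullable (have an λ-production): Q.
No other nonterminal has a production whose RHS symbols are all nullable.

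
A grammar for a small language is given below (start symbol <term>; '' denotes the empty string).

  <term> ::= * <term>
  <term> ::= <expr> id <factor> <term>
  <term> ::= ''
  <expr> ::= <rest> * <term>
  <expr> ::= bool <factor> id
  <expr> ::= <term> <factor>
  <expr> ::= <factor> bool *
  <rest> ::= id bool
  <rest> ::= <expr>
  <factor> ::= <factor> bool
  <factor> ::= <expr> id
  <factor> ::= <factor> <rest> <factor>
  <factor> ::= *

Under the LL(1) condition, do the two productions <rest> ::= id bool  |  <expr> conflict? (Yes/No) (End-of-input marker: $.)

FIRST(id bool) = { id } and FIRST(<expr>) = { *, bool, id }.
Both contain id, so the two alternatives are not disjoint — LL(1) conflict.

Yes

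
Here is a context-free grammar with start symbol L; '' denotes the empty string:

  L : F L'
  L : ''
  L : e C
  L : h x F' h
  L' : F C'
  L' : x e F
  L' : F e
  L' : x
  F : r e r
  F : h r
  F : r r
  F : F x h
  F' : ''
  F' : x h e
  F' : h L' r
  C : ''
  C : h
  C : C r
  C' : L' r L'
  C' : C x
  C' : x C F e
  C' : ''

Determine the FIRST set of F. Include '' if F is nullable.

F : r e r contributes {r}.
F : h r contributes {h}.
F : r r contributes {r}.
From F : F x h: add FIRST(F) = { h, r }.
Union: FIRST(F) = { h, r }.

{ h, r }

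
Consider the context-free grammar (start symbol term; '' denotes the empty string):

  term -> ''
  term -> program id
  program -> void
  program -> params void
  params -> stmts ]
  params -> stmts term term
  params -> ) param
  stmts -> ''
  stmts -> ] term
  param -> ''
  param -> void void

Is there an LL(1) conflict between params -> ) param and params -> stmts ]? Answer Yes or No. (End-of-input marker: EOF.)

FIRST() param) = { ) } and FIRST(stmts ]) = { ] }.
The FIRST sets are disjoint and neither alternative is nullable — no conflict.

No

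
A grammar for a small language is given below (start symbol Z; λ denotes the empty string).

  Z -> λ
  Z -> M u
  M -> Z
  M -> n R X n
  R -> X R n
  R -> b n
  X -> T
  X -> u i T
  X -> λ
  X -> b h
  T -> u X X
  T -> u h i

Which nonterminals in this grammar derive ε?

Directly nullable (have an λ-production): Z, X.
M -> Z with every symbol nullable, so M is nullable.
No other nonterminal has a production whose RHS symbols are all nullable.

{ M, X, Z }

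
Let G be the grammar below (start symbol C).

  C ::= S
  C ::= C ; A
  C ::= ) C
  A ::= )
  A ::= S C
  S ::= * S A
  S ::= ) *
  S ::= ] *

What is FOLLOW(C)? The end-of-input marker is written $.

C is the start symbol, so $ ∈ FOLLOW(C).
In C ::= C ; A: add FIRST(; A) = { ; }.
In C ::= ) C: C is at the end, add FOLLOW(C) = { $, ), *, ;, ] }.
In A ::= S C: C is at the end, add FOLLOW(A) = { $, ), *, ;, ] }.
Union: FOLLOW(C) = { $, ), *, ;, ] }.

{ $, ), *, ;, ] }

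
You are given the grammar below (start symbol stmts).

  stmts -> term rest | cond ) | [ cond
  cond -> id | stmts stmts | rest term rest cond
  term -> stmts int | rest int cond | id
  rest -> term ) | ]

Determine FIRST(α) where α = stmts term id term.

Add FIRST(stmts) = { [, ], id }; stmts is not nullable, stop.

{ [, ], id }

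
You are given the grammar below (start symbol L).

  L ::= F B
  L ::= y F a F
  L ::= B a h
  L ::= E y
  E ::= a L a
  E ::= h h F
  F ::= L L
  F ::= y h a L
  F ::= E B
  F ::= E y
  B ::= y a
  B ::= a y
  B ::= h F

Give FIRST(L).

From L ::= F B: add FIRST(F) = { a, h, y }.
L ::= y F a F contributes {y}.
From L ::= B a h: add FIRST(B) = { a, h, y }.
From L ::= E y: add FIRST(E) = { a, h }.
Union: FIRST(L) = { a, h, y }.

{ a, h, y }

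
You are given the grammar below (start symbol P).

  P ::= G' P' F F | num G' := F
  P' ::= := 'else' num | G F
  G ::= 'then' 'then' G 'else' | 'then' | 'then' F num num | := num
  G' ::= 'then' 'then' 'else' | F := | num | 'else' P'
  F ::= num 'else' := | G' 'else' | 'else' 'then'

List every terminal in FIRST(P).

From P ::= G' P' F F: add FIRST(G') = { 'else', 'then', num }.
P ::= num G' := F contributes {num}.
Union: FIRST(P) = { 'else', 'then', num }.

{ 'else', 'then', num }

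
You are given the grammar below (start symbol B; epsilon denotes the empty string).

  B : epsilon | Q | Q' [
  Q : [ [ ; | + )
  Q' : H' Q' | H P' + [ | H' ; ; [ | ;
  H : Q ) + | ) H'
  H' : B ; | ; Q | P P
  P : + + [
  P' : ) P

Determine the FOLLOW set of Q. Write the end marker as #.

In B : Q: Q is at the end, add FOLLOW(B) = { #, ; }.
In H : Q ) +: add FIRST() +) = { ) }.
In H' : ; Q: Q is at the end, add FOLLOW(H') = { ), +, ;, [ }.
Union: FOLLOW(Q) = { #, ), +, ;, [ }.

{ #, ), +, ;, [ }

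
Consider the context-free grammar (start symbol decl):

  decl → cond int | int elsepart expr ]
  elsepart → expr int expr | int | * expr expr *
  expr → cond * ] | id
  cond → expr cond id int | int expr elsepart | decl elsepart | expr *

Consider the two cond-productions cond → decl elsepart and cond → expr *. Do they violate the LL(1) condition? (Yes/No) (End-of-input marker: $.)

FIRST(decl elsepart) = { id, int } and FIRST(expr *) = { id, int }.
Both contain id, so the two alternatives are not disjoint — LL(1) conflict.

Yes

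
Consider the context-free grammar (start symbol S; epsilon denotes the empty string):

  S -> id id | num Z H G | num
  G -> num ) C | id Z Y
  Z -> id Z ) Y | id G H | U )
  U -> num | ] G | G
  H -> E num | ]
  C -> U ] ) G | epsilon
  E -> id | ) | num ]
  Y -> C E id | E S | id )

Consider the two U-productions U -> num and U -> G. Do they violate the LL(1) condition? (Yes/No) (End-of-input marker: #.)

Yes

FIRST(num) = { num } and FIRST(G) = { id, num }.
Both contain num, so the two alternatives are not disjoint — LL(1) conflict.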